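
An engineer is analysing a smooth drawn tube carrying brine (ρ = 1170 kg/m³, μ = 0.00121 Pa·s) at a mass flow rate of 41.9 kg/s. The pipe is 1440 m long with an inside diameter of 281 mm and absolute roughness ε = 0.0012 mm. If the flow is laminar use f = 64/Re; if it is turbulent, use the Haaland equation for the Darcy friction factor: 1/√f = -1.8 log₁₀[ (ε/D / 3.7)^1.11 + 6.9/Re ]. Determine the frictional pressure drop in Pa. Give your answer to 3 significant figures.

A = πD²/4 = π(0.281)²/4 = 0.06202 m²; mean velocity V = ṁ/(ρA) = 41.9/(1170 · 0.06202) = 0.5775 m/s.
Reynolds number Re = ρVD/μ = 1170 · 0.5775 · 0.281 / 0.00121 = 1.569e+05.
Re > 4000 → turbulent. Relative roughness ε/D = 1.2e-06/0.281 = 4.27e-06. Haaland: 1/√f = -1.8 log₁₀[(4.27e-06/3.7)^1.11 + 6.9/1.569e+05] = -1.8 log₁₀[2.57e-07 + 4.4e-05] = 7.838, so f = 0.01628.
Darcy-Weisbach: ΔP = f(L/D)(ρV²/2) = 0.01628·(1440/0.281)·(1170·0.5775²/2) = 0.01628·5125·195.1 = 1.627e+04 Pa.

ΔP ≈ 16300 Pa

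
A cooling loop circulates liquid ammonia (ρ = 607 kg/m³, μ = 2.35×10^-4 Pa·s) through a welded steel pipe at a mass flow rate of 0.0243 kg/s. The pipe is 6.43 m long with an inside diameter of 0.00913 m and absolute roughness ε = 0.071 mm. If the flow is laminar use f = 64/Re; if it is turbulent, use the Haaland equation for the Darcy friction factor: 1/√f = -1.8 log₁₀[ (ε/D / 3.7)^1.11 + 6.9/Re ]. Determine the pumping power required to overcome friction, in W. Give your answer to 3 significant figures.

P ≈ 0.125 W

A = πD²/4 = π(0.00913)²/4 = 6.547e-05 m²; mean velocity V = ṁ/(ρA) = 0.0243/(607 · 6.547e-05) = 0.6115 m/s.
Reynolds number Re = ρVD/μ = 607 · 0.6115 · 0.00913 / 0.000235 = 1.442e+04.
Re > 4000 → turbulent. Relative roughness ε/D = 7.1e-05/0.00913 = 0.00778. Haaland: 1/√f = -1.8 log₁₀[(0.00778/3.7)^1.11 + 6.9/1.442e+04] = -1.8 log₁₀[0.00107 + 0.000478] = 5.06, so f = 0.03906.
Darcy-Weisbach: ΔP = f(L/D)(ρV²/2) = 0.03906·(6.43/0.00913)·(607·0.6115²/2) = 0.03906·704.3·113.5 = 3122 Pa.
Q = ṁ/ρ = 0.0243/607 = 4.003e-05 m³/s.
Pumping power P = QΔP = 4.003e-05·3122 = 0.1250 W = 0.125 W.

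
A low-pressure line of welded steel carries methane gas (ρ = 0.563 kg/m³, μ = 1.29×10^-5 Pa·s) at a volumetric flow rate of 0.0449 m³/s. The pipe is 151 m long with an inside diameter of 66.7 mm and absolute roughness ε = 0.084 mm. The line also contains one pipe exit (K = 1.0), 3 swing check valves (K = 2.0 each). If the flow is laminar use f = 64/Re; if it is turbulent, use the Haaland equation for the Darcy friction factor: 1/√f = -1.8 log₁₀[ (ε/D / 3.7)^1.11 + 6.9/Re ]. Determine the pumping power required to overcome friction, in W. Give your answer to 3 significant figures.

P ≈ 135 W

Cross-sectional area A = πD²/4 = π(0.0667)²/4 = 0.003494 m²; mean velocity V = Q/A = 0.0449/0.003494 = 12.85 m/s.
Reynolds number Re = ρVD/μ = 0.563 · 12.85 · 0.0667 / 1.29e-05 = 3.741e+04.
Re > 4000 → turbulent. Relative roughness ε/D = 8.4e-05/0.0667 = 0.00126. Haaland: 1/√f = -1.8 log₁₀[(0.00126/3.7)^1.11 + 6.9/3.741e+04] = -1.8 log₁₀[0.000141 + 0.000184] = 6.277, so f = 0.02538.
Total minor-loss coefficient ΣK = 1·1 + 3·2 = 7.
ΔP = [f·L/D + ΣK]·(ρV²/2) = [0.02538·151/0.0667 + 7]·(0.563·12.85²/2) = [57.47 + 7]·46.48 = 2997 Pa.
Pumping power P = QΔP = 0.0449·2997 = 134.5 W = 135 W.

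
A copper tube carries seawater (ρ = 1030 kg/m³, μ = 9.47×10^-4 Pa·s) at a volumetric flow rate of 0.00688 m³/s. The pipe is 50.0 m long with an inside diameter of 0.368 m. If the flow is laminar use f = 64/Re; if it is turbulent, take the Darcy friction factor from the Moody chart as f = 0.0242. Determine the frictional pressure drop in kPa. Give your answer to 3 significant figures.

Cross-sectional area A = πD²/4 = π(0.368)²/4 = 0.1064 m²; mean velocity V = Q/A = 0.00688/0.1064 = 0.06468 m/s.
Reynolds number Re = ρVD/μ = 1030 · 0.06468 · 0.368 / 0.000947 = 2.589e+04.
Re > 4000 → turbulent; use the Moody-chart value f = 0.0242.
Darcy-Weisbach: ΔP = f(L/D)(ρV²/2) = 0.0242·(50/0.368)·(1030·0.06468²/2) = 0.0242·135.9·2.155 = 7.085 Pa.
ΔP = 7.085 Pa = 0.00709 kPa.

ΔP ≈ 0.00709 kPa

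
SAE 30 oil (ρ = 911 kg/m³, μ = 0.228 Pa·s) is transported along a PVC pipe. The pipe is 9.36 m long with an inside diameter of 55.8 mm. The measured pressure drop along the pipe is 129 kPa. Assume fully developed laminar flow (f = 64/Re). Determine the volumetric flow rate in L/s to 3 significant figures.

For laminar flow, f = 64/Re with Re = ρVD/μ, so Darcy-Weisbach reduces to ΔP = 32μLV/D². Solving for V: V = ΔP·D²/(32μL) = 1.29e+05·(0.0558)²/(32·0.228·9.36) = 5.882 m/s.
Check: Re = ρVD/μ = 911·5.882·0.0558/0.228 = 1311 < 2300, so the laminar assumption holds.
Q = V·A = 5.882·(π/4·0.0558²) = 0.01438 m³/s = 14.4 L/s.

Q ≈ 14.4 L/s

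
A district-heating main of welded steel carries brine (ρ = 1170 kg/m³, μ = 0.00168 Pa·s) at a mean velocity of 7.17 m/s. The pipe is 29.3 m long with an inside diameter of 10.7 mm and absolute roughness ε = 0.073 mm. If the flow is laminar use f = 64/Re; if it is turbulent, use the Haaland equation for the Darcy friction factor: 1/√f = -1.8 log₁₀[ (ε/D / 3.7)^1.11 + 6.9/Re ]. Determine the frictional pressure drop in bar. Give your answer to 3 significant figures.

ΔP ≈ 28.7 bar

Reynolds number Re = ρVD/μ = 1170 · 7.17 · 0.0107 / 0.00168 = 5.343e+04.
Re > 4000 → turbulent. Relative roughness ε/D = 7.3e-05/0.0107 = 0.00682. Haaland: 1/√f = -1.8 log₁₀[(0.00682/3.7)^1.11 + 6.9/5.343e+04] = -1.8 log₁₀[0.000923 + 0.000129] = 5.361, so f = 0.0348.
Darcy-Weisbach: ΔP = f(L/D)(ρV²/2) = 0.0348·(29.3/0.0107)·(1170·7.17²/2) = 0.0348·2738·3.007e+04 = 2.866e+06 Pa.
ΔP = 2.866e+06 Pa = 28.7 bar.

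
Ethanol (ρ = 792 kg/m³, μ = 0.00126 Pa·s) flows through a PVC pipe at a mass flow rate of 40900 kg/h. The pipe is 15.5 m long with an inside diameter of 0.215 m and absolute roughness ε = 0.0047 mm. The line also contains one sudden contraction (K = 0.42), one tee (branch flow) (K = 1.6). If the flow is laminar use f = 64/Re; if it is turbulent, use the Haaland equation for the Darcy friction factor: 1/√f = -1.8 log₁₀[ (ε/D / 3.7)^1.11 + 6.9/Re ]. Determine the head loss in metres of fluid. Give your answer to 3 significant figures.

h_f ≈ 0.0278 m

ṁ = 40900 kg/h = 40900/3600 = 11.36 kg/s.
A = πD²/4 = π(0.215)²/4 = 0.03631 m²; mean velocity V = ṁ/(ρA) = 11.36/(792 · 0.03631) = 0.3951 m/s.
Reynolds number Re = ρVD/μ = 792 · 0.3951 · 0.215 / 0.00126 = 5.34e+04.
Re > 4000 → turbulent. Relative roughness ε/D = 4.7e-06/0.215 = 2.19e-05. Haaland: 1/√f = -1.8 log₁₀[(2.19e-05/3.7)^1.11 + 6.9/5.34e+04] = -1.8 log₁₀[1.57e-06 + 0.000129] = 6.99, so f = 0.02047.
Total minor-loss coefficient ΣK = 1·0.42 + 1·1.6 = 2.02.
ΔP = [f·L/D + ΣK]·(ρV²/2) = [0.02047·15.5/0.215 + 2.02]·(792·0.3951²/2) = [1.475 + 2.02]·61.82 = 216.1 Pa.
Head loss h_f = ΔP/(ρg) = 216.1/(792·9.81) = 0.0278 m.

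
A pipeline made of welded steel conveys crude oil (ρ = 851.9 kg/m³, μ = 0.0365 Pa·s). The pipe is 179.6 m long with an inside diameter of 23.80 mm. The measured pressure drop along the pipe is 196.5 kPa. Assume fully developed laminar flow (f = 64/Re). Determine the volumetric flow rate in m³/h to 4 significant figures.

Q ≈ 0.8498 m³/h

For laminar flow, f = 64/Re with Re = ρVD/μ, so Darcy-Weisbach reduces to ΔP = 32μLV/D². Solving for V: V = ΔP·D²/(32μL) = 1.965e+05·(0.0238)²/(32·0.0365·179.6) = 0.5306 m/s.
Check: Re = ρVD/μ = 851.9·0.5306·0.0238/0.0365 = 294.7 < 2300, so the laminar assumption holds.
Q = V·A = 0.5306·(π/4·0.0238²) = 0.0002361 m³/s = 0.8498 m³/h.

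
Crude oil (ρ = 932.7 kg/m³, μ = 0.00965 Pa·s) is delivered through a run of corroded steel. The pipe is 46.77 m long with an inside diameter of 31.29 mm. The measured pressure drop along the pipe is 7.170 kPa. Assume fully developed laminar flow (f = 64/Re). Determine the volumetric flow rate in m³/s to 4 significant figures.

Q ≈ 3.738×10^-4 m³/s

For laminar flow, f = 64/Re with Re = ρVD/μ, so Darcy-Weisbach reduces to ΔP = 32μLV/D². Solving for V: V = ΔP·D²/(32μL) = 7170·(0.03129)²/(32·0.00965·46.77) = 0.4861 m/s.
Check: Re = ρVD/μ = 932.7·0.4861·0.03129/0.00965 = 1470 < 2300, so the laminar assumption holds.
Q = V·A = 0.4861·(π/4·0.03129²) = 0.0003738 m³/s = 3.738×10^-4 m³/s.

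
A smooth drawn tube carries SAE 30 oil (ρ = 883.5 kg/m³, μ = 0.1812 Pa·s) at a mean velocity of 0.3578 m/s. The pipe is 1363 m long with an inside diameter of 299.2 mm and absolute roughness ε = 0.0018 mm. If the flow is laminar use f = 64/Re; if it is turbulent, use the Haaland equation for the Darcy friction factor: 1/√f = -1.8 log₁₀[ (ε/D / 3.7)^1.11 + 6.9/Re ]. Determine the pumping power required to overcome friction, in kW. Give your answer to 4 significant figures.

Reynolds number Re = ρVD/μ = 883.5 · 0.3578 · 0.2992 / 0.181 = 522.
Re < 2300 → laminar flow, so f = 64/Re = 64/522 = 0.1226 (the turbulent correlation is not needed).
Darcy-Weisbach: ΔP = f(L/D)(ρV²/2) = 0.1226·(1363/0.2992)·(883.5·0.3578²/2) = 0.1226·4555·56.55 = 3.159e+04 Pa.
Q = V·A = 0.3578·0.07031 = 0.02516 m³/s.
Pumping power P = QΔP = 0.02516·3.159e+04 = 794.65 W = 0.7946 kW.

P ≈ 0.7946 kW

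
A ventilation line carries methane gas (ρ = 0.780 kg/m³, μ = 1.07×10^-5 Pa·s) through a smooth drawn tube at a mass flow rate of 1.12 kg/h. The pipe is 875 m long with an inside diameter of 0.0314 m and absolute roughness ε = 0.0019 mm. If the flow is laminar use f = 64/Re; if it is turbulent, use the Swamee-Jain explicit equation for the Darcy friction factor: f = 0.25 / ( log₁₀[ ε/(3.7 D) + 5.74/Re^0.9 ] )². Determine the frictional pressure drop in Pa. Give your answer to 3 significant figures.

ṁ = 1.12 kg/h = 1.12/3600 = 0.0003111 kg/s.
A = πD²/4 = π(0.0314)²/4 = 0.0007744 m²; mean velocity V = ṁ/(ρA) = 0.0003111/(0.78 · 0.0007744) = 0.5151 m/s.
Reynolds number Re = ρVD/μ = 0.78 · 0.5151 · 0.0314 / 1.07e-05 = 1179.
Re < 2300 → laminar flow, so f = 64/Re = 64/1179 = 0.05428 (the turbulent correlation is not needed).
Darcy-Weisbach: ΔP = f(L/D)(ρV²/2) = 0.05428·(875/0.0314)·(0.78·0.5151²/2) = 0.05428·2.787e+04·0.1035 = 156.5 Pa.

ΔP ≈ 157 Pa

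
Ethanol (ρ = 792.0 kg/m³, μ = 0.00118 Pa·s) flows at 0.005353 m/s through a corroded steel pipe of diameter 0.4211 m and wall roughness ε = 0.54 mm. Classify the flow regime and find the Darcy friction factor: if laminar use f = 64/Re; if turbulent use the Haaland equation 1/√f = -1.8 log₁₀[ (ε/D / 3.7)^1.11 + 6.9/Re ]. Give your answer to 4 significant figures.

f ≈ 0.04230

Re = ρVD/μ = 792·0.005353·0.4211/0.00118 = 1513.
Re < 2300 → laminar, so f = 64/Re = 0.0423 (roughness is irrelevant in laminar flow).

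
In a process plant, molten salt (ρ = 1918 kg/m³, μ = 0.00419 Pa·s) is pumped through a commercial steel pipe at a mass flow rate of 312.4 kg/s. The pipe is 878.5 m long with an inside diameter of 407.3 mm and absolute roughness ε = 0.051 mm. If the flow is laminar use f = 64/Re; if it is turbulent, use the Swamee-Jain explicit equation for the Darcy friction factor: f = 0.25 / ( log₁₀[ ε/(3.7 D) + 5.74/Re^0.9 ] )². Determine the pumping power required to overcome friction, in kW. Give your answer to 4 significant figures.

A = πD²/4 = π(0.4073)²/4 = 0.1303 m²; mean velocity V = ṁ/(ρA) = 312.4/(1918 · 0.1303) = 1.25 m/s.
Reynolds number Re = ρVD/μ = 1918 · 1.25 · 0.4073 / 0.00419 = 2.331e+05.
Re > 4000 → turbulent. Relative roughness ε/D = 5.1e-05/0.4073 = 0.000125. Swamee-Jain: f = 0.25/(log₁₀[0.000125/3.7 + 5.74/2.331e+05^0.9])² = 0.25/(log₁₀[3.38e-05 + 8.48e-05])² = 0.25/(-3.926)² = 0.01622.
Darcy-Weisbach: ΔP = f(L/D)(ρV²/2) = 0.01622·(878.5/0.4073)·(1918·1.25²/2) = 0.01622·2157·1499 = 5.243e+04 Pa.
Q = ṁ/ρ = 312.4/1918 = 0.1629 m³/s.
Pumping power P = QΔP = 0.1629·5.243e+04 = 8539.9 W = 8.540 kW.

P ≈ 8.540 kW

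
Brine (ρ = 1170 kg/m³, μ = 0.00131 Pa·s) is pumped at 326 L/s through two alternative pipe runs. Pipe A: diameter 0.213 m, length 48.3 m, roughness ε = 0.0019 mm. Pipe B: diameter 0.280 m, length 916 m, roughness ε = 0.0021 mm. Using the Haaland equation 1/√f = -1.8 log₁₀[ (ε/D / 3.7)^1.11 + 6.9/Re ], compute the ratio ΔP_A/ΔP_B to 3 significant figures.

ΔP_A/ΔP_B ≈ 0.199

Pipe A: V = Q/A = 0.326/0.03563 = 9.149 m/s; Re = 1.74e+06; ε/D = 8.92e-06; Haaland → f = 0.01081; ΔP_A = f(L/D)(ρV²/2) = 1.201e+05 Pa.
Pipe B: V = Q/A = 0.326/0.06158 = 5.294 m/s; Re = 1.324e+06; ε/D = 7.5e-06; Haaland → f = 0.01122; ΔP_B = f(L/D)(ρV²/2) = 6.019e+05 Pa.
ΔP_A/ΔP_B = 1.201e+05/6.019e+05 = 0.199.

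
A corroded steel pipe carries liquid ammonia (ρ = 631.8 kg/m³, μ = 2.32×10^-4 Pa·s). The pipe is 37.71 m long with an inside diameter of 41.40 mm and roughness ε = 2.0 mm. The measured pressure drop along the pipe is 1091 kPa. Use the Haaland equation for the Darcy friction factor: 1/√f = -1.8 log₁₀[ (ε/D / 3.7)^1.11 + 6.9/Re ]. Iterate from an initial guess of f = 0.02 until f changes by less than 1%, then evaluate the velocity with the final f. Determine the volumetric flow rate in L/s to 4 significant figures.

Rearranging Darcy-Weisbach: V = √(2·ΔP·D/(f·L·ρ)). With ε/D = 0.002/0.0414 = 0.0483, iterate starting from f = 0.02:
  f = 0.02 → V = √(2·1.091e+06·0.0414/(0.02·37.71·631.8)) = 13.77 m/s; Re = ρVD/μ = 1.552e+06; f → 0.07058
  f = 0.07058 → V = 7.33 m/s; Re = 8.264e+05; f → 0.07059
Converged (Δf/f < 1%). With the final f = 0.07059: V = √(2·1.091e+06·0.0414/(0.07059·37.71·631.8)) = 7.329 m/s.
Q = V·A = 7.329·(π/4·0.0414²) = 0.009866 m³/s = 9.866 L/s.

Q ≈ 9.866 L/s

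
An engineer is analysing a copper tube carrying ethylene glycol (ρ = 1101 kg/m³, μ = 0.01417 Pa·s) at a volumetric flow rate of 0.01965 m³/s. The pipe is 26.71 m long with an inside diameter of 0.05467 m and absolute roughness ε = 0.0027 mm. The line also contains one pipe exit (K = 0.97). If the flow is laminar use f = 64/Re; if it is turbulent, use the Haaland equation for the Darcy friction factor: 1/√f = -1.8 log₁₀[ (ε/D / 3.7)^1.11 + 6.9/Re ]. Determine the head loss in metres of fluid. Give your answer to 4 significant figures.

Cross-sectional area A = πD²/4 = π(0.05467)²/4 = 0.002347 m²; mean velocity V = Q/A = 0.01965/0.002347 = 8.371 m/s.
Reynolds number Re = ρVD/μ = 1101 · 8.371 · 0.05467 / 0.0142 = 3.556e+04.
Re > 4000 → turbulent. Relative roughness ε/D = 2.7e-06/0.05467 = 4.94e-05. Haaland: 1/√f = -1.8 log₁₀[(4.94e-05/3.7)^1.11 + 6.9/3.556e+04] = -1.8 log₁₀[3.88e-06 + 0.000194] = 6.666, so f = 0.0225.
Total minor-loss coefficient ΣK = 1·0.97 = 0.97.
ΔP = [f·L/D + ΣK]·(ρV²/2) = [0.0225·26.71/0.05467 + 0.97]·(1101·8.371²/2) = [10.99 + 0.97]·3.858e+04 = 4.615e+05 Pa.
Head loss h_f = ΔP/(ρg) = 4.615e+05/(1101·9.81) = 42.73 m.

h_f ≈ 42.73 m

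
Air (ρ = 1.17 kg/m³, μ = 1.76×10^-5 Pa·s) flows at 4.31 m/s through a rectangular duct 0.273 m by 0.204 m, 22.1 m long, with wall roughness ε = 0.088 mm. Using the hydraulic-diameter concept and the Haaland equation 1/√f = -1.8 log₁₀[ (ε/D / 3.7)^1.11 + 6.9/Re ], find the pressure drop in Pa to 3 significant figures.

ΔP ≈ 21.4 Pa

Hydraulic diameter D_h = 4A/P = 4·(0.273·0.204)/(2·(0.273+0.204)) = 0.2228/0.954 = 0.2335 m.
Re = ρVD_h/μ = 1.17·4.31·0.2335/1.76e-05 = 6.69e+04.
ε/D_h = 8.8e-05/0.2335 = 0.000377; Haaland gives 1/√f = -1.8 log₁₀[3.71e-05+0.000103] = 6.936, so f = 0.02079.
ΔP = f(L/D_h)(ρV²/2) = 0.02079·22.1/0.2335·10.87 = 21.38 Pa.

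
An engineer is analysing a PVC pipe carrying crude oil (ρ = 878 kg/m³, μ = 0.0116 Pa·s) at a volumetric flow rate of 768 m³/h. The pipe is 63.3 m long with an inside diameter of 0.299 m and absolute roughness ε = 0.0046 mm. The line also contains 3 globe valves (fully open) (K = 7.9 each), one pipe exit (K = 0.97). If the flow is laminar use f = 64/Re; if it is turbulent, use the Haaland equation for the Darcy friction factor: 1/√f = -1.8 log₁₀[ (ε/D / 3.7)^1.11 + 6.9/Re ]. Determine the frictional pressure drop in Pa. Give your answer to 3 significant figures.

ΔP ≈ 117000 Pa

Q = 768 m³/h = 768/3600 = 0.2133 m³/s.
Cross-sectional area A = πD²/4 = π(0.299)²/4 = 0.07022 m²; mean velocity V = Q/A = 0.2133/0.07022 = 3.038 m/s.
Reynolds number Re = ρVD/μ = 878 · 3.038 · 0.299 / 0.0116 = 6.876e+04.
Re > 4000 → turbulent. Relative roughness ε/D = 4.6e-06/0.299 = 1.54e-05. Haaland: 1/√f = -1.8 log₁₀[(1.54e-05/3.7)^1.11 + 6.9/6.876e+04] = -1.8 log₁₀[1.06e-06 + 0.0001] = 7.189, so f = 0.01935.
Total minor-loss coefficient ΣK = 3·7.9 + 1·0.97 = 24.7.
ΔP = [f·L/D + ΣK]·(ρV²/2) = [0.01935·63.3/0.299 + 24.7]·(878·3.038²/2) = [4.096 + 24.7]·4052 = 1.166e+05 Pa.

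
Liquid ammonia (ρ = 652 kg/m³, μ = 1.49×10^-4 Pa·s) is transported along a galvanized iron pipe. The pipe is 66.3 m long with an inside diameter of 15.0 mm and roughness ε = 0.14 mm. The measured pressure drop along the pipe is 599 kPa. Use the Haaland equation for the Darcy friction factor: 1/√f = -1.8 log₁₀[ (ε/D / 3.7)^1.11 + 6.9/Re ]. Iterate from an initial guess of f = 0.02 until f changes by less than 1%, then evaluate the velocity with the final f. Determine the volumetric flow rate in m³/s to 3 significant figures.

Q ≈ 5.89×10^-4 m³/s

Rearranging Darcy-Weisbach: V = √(2·ΔP·D/(f·L·ρ)). With ε/D = 0.00014/0.015 = 0.00933, iterate starting from f = 0.02:
  f = 0.02 → V = √(2·5.99e+05·0.015/(0.02·66.3·652)) = 4.559 m/s; Re = ρVD/μ = 2.992e+05; f → 0.03731
  f = 0.03731 → V = 3.338 m/s; Re = 2.191e+05; f → 0.03738
Converged (Δf/f < 1%). With the final f = 0.03738: V = √(2·5.99e+05·0.015/(0.03738·66.3·652)) = 3.335 m/s.
Q = V·A = 3.335·(π/4·0.015²) = 0.0005893 m³/s = 5.89×10^-4 m³/s.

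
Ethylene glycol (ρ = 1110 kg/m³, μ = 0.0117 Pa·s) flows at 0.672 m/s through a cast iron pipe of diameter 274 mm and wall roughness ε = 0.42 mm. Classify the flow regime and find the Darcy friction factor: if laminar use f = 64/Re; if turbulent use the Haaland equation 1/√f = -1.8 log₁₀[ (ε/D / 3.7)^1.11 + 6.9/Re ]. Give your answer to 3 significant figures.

f ≈ 0.0293

Re = ρVD/μ = 1110·0.672·0.274/0.0117 = 1.747e+04.
Re > 4000 → turbulent. ε/D = 0.00042/0.274 = 0.00153; Haaland: 1/√f = -1.8 log₁₀[0.000176 + 0.000395] = 5.838, so f = 0.02934.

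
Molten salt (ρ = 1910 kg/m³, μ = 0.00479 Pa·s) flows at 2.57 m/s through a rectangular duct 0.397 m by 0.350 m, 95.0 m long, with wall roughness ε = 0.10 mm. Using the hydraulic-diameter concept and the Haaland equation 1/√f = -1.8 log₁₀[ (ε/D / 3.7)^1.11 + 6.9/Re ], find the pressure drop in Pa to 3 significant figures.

ΔP ≈ 26100 Pa

Hydraulic diameter D_h = 4A/P = 4·(0.397·0.35)/(2·(0.397+0.35)) = 0.5558/1.494 = 0.372 m.
Re = ρVD_h/μ = 1910·2.57·0.372/0.00479 = 3.812e+05.
ε/D_h = 0.0001/0.372 = 0.000269; Haaland gives 1/√f = -1.8 log₁₀[2.55e-05+1.81e-05] = 7.85, so f = 0.01623.
ΔP = f(L/D_h)(ρV²/2) = 0.01623·95/0.372·6308 = 2.614e+04 Pa.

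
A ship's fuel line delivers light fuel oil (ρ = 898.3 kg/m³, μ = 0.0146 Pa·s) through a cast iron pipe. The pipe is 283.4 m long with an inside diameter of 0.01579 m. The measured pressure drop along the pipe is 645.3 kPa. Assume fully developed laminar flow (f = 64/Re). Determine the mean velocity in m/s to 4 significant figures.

For laminar flow, f = 64/Re with Re = ρVD/μ, so Darcy-Weisbach reduces to ΔP = 32μLV/D². Solving for V: V = ΔP·D²/(32μL) = 6.453e+05·(0.01579)²/(32·0.0146·283.4) = 1.215 m/s.
Check: Re = ρVD/μ = 898.3·1.215·0.01579/0.0146 = 1181 < 2300, so the laminar assumption holds.

V ≈ 1.215 m/s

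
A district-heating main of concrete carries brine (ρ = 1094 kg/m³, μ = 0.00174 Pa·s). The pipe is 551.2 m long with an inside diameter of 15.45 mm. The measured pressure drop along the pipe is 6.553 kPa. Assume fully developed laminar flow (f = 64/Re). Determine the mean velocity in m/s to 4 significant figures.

V ≈ 0.05097 m/s

For laminar flow, f = 64/Re with Re = ρVD/μ, so Darcy-Weisbach reduces to ΔP = 32μLV/D². Solving for V: V = ΔP·D²/(32μL) = 6553·(0.01545)²/(32·0.00174·551.2) = 0.05097 m/s.
Check: Re = ρVD/μ = 1094·0.05097·0.01545/0.00174 = 495.1 < 2300, so the laminar assumption holds.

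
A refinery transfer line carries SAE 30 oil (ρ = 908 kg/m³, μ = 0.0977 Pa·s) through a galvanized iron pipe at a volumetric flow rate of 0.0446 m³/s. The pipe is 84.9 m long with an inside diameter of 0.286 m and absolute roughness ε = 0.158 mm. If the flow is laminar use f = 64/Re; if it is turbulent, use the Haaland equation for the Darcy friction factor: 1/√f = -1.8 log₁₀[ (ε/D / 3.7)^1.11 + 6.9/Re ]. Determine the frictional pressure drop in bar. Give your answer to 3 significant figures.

Cross-sectional area A = πD²/4 = π(0.286)²/4 = 0.06424 m²; mean velocity V = Q/A = 0.0446/0.06424 = 0.6942 m/s.
Reynolds number Re = ρVD/μ = 908 · 0.6942 · 0.286 / 0.0977 = 1845.
Re < 2300 → laminar flow, so f = 64/Re = 64/1845 = 0.03468 (the turbulent correlation is not needed).
Darcy-Weisbach: ΔP = f(L/D)(ρV²/2) = 0.03468·(84.9/0.286)·(908·0.6942²/2) = 0.03468·296.9·218.8 = 2253 Pa.
ΔP = 2253 Pa = 0.0225 bar.

ΔP ≈ 0.0225 bar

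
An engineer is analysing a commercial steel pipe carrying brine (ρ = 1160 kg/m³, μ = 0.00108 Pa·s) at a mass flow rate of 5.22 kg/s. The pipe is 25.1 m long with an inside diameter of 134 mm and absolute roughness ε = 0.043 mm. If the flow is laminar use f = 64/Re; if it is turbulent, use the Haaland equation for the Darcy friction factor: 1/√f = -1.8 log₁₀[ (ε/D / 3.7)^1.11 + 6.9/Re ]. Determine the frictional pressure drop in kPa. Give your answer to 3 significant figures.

A = πD²/4 = π(0.134)²/4 = 0.0141 m²; mean velocity V = ṁ/(ρA) = 5.22/(1160 · 0.0141) = 0.3191 m/s.
Reynolds number Re = ρVD/μ = 1160 · 0.3191 · 0.134 / 0.00108 = 4.593e+04.
Re > 4000 → turbulent. Relative roughness ε/D = 4.3e-05/0.134 = 0.000321. Haaland: 1/√f = -1.8 log₁₀[(0.000321/3.7)^1.11 + 6.9/4.593e+04] = -1.8 log₁₀[3.1e-05 + 0.00015] = 6.735, so f = 0.02204.
Darcy-Weisbach: ΔP = f(L/D)(ρV²/2) = 0.02204·(25.1/0.134)·(1160·0.3191²/2) = 0.02204·187.3·59.05 = 243.9 Pa.
ΔP = 243.9 Pa = 0.244 kPa.

ΔP ≈ 0.244 kPa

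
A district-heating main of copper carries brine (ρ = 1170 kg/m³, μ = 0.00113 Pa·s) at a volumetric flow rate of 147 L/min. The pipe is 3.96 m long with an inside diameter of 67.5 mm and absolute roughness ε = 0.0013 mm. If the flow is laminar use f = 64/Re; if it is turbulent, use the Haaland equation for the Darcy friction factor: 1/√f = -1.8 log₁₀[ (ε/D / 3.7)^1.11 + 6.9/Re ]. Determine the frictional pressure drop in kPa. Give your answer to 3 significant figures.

ΔP ≈ 0.337 kPa

Q = 147 L/min = 147/60000 = 0.00245 m³/s.
Cross-sectional area A = πD²/4 = π(0.0675)²/4 = 0.003578 m²; mean velocity V = Q/A = 0.00245/0.003578 = 0.6847 m/s.
Reynolds number Re = ρVD/μ = 1170 · 0.6847 · 0.0675 / 0.00113 = 4.785e+04.
Re > 4000 → turbulent. Relative roughness ε/D = 1.3e-06/0.0675 = 1.93e-05. Haaland: 1/√f = -1.8 log₁₀[(1.93e-05/3.7)^1.11 + 6.9/4.785e+04] = -1.8 log₁₀[1.37e-06 + 0.000144] = 6.906, so f = 0.02096.
Darcy-Weisbach: ΔP = f(L/D)(ρV²/2) = 0.02096·(3.96/0.0675)·(1170·0.6847²/2) = 0.02096·58.67·274.2 = 337.3 Pa.
ΔP = 337.3 Pa = 0.337 kPa.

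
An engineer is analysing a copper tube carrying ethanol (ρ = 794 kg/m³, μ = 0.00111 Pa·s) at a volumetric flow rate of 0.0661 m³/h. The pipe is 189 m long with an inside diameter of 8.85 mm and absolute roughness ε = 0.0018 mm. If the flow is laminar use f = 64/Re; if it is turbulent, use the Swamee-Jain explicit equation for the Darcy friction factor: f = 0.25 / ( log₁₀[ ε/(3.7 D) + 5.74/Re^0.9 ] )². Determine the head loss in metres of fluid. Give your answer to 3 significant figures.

Q = 0.0661 m³/h = 0.0661/3600 = 1.836e-05 m³/s.
Cross-sectional area A = πD²/4 = π(0.00885)²/4 = 6.151e-05 m²; mean velocity V = Q/A = 1.836e-05/6.151e-05 = 0.2985 m/s.
Reynolds number Re = ρVD/μ = 794 · 0.2985 · 0.00885 / 0.00111 = 1890.
Re < 2300 → laminar flow, so f = 64/Re = 64/1890 = 0.03387 (the turbulent correlation is not needed).
Darcy-Weisbach: ΔP = f(L/D)(ρV²/2) = 0.03387·(189/0.00885)·(794·0.2985²/2) = 0.03387·2.136e+04·35.37 = 2.558e+04 Pa.
Head loss h_f = ΔP/(ρg) = 2.558e+04/(794·9.81) = 3.28 m.

h_f ≈ 3.28 m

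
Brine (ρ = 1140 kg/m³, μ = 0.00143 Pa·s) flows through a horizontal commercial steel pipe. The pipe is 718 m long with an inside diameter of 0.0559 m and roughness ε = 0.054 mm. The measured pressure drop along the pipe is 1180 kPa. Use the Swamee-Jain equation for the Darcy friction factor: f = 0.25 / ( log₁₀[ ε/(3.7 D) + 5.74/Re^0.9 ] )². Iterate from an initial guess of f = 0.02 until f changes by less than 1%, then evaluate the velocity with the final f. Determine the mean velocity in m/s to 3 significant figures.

Rearranging Darcy-Weisbach: V = √(2·ΔP·D/(f·L·ρ)). With ε/D = 5.4e-05/0.0559 = 0.000966, iterate starting from f = 0.02:
  f = 0.02 → V = √(2·1.18e+06·0.0559/(0.02·718·1140)) = 2.839 m/s; Re = ρVD/μ = 1.265e+05; f → 0.02176
  f = 0.02176 → V = 2.721 m/s; Re = 1.213e+05; f → 0.02184
Converged (Δf/f < 1%). With the final f = 0.02184: V = √(2·1.18e+06·0.0559/(0.02184·718·1140)) = 2.717 m/s.

V ≈ 2.72 m/s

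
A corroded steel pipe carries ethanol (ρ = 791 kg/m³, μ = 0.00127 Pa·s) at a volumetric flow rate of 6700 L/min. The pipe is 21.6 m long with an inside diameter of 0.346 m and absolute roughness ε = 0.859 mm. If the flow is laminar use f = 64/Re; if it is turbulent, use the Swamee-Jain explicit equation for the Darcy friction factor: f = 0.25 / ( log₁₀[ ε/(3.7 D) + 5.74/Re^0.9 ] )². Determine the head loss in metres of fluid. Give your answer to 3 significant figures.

Q = 6700 L/min = 6700/60000 = 0.1117 m³/s.
Cross-sectional area A = πD²/4 = π(0.346)²/4 = 0.09402 m²; mean velocity V = Q/A = 0.1117/0.09402 = 1.188 m/s.
Reynolds number Re = ρVD/μ = 791 · 1.188 · 0.346 / 0.00127 = 2.559e+05.
Re > 4000 → turbulent. Relative roughness ε/D = 0.000859/0.346 = 0.00248. Swamee-Jain: f = 0.25/(log₁₀[0.00248/3.7 + 5.74/2.559e+05^0.9])² = 0.25/(log₁₀[0.000671 + 7.79e-05])² = 0.25/(-3.126)² = 0.02559.
Darcy-Weisbach: ΔP = f(L/D)(ρV²/2) = 0.02559·(21.6/0.346)·(791·1.188²/2) = 0.02559·62.43·557.8 = 891.2 Pa.
Head loss h_f = ΔP/(ρg) = 891.2/(791·9.81) = 0.115 m.

h_f ≈ 0.115 m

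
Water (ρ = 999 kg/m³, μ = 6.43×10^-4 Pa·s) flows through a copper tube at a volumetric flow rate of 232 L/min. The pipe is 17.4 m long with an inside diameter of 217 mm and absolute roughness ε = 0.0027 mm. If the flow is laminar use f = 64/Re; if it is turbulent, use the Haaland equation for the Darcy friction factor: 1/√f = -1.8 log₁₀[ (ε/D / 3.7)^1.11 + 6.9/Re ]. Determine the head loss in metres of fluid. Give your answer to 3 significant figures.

h_f ≈ 0.00100 m

Q = 232 L/min = 232/60000 = 0.003867 m³/s.
Cross-sectional area A = πD²/4 = π(0.217)²/4 = 0.03698 m²; mean velocity V = Q/A = 0.003867/0.03698 = 0.1046 m/s.
Reynolds number Re = ρVD/μ = 999 · 0.1046 · 0.217 / 0.000643 = 3.525e+04.
Re > 4000 → turbulent. Relative roughness ε/D = 2.7e-06/0.217 = 1.24e-05. Haaland: 1/√f = -1.8 log₁₀[(1.24e-05/3.7)^1.11 + 6.9/3.525e+04] = -1.8 log₁₀[8.41e-07 + 0.000196] = 6.672, so f = 0.02247.
Darcy-Weisbach: ΔP = f(L/D)(ρV²/2) = 0.02247·(17.4/0.217)·(999·0.1046²/2) = 0.02247·80.18·5.46 = 9.836 Pa.
Head loss h_f = ΔP/(ρg) = 9.836/(999·9.81) = 0.00100 m.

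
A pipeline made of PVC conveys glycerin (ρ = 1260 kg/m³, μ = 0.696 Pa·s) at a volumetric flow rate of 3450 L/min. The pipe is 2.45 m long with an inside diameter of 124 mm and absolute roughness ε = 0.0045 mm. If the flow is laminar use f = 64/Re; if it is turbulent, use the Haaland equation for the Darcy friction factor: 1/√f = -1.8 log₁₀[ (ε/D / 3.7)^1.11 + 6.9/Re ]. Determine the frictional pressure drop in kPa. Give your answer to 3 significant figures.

Q = 3450 L/min = 3450/60000 = 0.0575 m³/s.
Cross-sectional area A = πD²/4 = π(0.124)²/4 = 0.01208 m²; mean velocity V = Q/A = 0.0575/0.01208 = 4.761 m/s.
Reynolds number Re = ρVD/μ = 1260 · 4.761 · 0.124 / 0.696 = 1069.
Re < 2300 → laminar flow, so f = 64/Re = 64/1069 = 0.05988 (the turbulent correlation is not needed).
Darcy-Weisbach: ΔP = f(L/D)(ρV²/2) = 0.05988·(2.45/0.124)·(1260·4.761²/2) = 0.05988·19.76·1.428e+04 = 1.69e+04 Pa.
ΔP = 1.69e+04 Pa = 16.9 kPa.

ΔP ≈ 16.9 kPa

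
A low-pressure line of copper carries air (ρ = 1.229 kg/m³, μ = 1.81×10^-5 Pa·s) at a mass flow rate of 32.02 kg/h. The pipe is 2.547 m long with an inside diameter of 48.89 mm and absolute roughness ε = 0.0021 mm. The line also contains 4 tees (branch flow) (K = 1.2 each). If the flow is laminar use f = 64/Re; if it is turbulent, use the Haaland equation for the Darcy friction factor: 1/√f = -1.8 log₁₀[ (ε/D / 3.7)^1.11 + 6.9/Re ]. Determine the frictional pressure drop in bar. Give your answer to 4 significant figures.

ṁ = 32.02 kg/h = 32.02/3600 = 0.008894 kg/s.
A = πD²/4 = π(0.04889)²/4 = 0.001877 m²; mean velocity V = ṁ/(ρA) = 0.008894/(1.229 · 0.001877) = 3.855 m/s.
Reynolds number Re = ρVD/μ = 1.229 · 3.855 · 0.04889 / 1.81e-05 = 1.28e+04.
Re > 4000 → turbulent. Relative roughness ε/D = 2.1e-06/0.04889 = 4.3e-05. Haaland: 1/√f = -1.8 log₁₀[(4.3e-05/3.7)^1.11 + 6.9/1.28e+04] = -1.8 log₁₀[3.33e-06 + 0.000539] = 5.878, so f = 0.02894.
Total minor-loss coefficient ΣK = 4·1.2 = 4.8.
ΔP = [f·L/D + ΣK]·(ρV²/2) = [0.02894·2.547/0.04889 + 4.8]·(1.229·3.855²/2) = [1.508 + 4.8]·9.133 = 57.61 Pa.
ΔP = 57.61 Pa = 5.761×10^-4 bar.

ΔP ≈ 5.761×10^-4 bar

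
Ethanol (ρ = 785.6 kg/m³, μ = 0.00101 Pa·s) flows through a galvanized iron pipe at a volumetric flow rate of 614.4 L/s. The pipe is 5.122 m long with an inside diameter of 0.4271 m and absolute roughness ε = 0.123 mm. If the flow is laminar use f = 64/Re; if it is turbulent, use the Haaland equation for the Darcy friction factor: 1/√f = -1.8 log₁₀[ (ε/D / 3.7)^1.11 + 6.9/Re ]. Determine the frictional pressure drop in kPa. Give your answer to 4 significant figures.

Q = 614.4 L/s = 614.4/1000 = 0.6144 m³/s.
Cross-sectional area A = πD²/4 = π(0.4271)²/4 = 0.1433 m²; mean velocity V = Q/A = 0.6144/0.1433 = 4.288 m/s.
Reynolds number Re = ρVD/μ = 785.6 · 4.288 · 0.4271 / 0.00101 = 1.425e+06.
Re > 4000 → turbulent. Relative roughness ε/D = 0.000123/0.4271 = 0.000288. Haaland: 1/√f = -1.8 log₁₀[(0.000288/3.7)^1.11 + 6.9/1.425e+06] = -1.8 log₁₀[2.75e-05 + 4.84e-06] = 8.083, so f = 0.01531.
Darcy-Weisbach: ΔP = f(L/D)(ρV²/2) = 0.01531·(5.122/0.4271)·(785.6·4.288²/2) = 0.01531·11.99·7224 = 1326 Pa.
ΔP = 1326 Pa = 1.326 kPa.

ΔP ≈ 1.326 kPa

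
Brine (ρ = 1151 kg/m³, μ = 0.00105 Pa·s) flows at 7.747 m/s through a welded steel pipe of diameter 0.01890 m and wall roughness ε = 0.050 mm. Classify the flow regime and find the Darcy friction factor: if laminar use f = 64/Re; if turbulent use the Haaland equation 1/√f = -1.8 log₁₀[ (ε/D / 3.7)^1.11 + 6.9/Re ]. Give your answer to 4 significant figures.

Re = ρVD/μ = 1151·7.747·0.0189/0.00105 = 1.605e+05.
Re > 4000 → turbulent. ε/D = 5e-05/0.0189 = 0.00265; Haaland: 1/√f = -1.8 log₁₀[0.000322 + 4.3e-05] = 6.187, so f = 0.02612.

f ≈ 0.02612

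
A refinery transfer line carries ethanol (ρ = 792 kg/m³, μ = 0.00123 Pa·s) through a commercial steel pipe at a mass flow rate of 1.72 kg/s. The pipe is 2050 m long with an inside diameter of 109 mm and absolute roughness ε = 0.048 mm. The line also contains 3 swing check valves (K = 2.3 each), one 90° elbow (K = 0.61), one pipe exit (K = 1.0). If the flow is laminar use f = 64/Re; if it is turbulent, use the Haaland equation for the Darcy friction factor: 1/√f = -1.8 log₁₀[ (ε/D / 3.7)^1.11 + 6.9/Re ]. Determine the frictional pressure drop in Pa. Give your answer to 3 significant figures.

A = πD²/4 = π(0.109)²/4 = 0.009331 m²; mean velocity V = ṁ/(ρA) = 1.72/(792 · 0.009331) = 0.2327 m/s.
Reynolds number Re = ρVD/μ = 792 · 0.2327 · 0.109 / 0.00123 = 1.633e+04.
Re > 4000 → turbulent. Relative roughness ε/D = 4.8e-05/0.109 = 0.00044. Haaland: 1/√f = -1.8 log₁₀[(0.00044/3.7)^1.11 + 6.9/1.633e+04] = -1.8 log₁₀[4.4e-05 + 0.000422] = 5.996, so f = 0.02781.
Total minor-loss coefficient ΣK = 3·2.3 + 1·0.61 + 1·1 = 8.51.
ΔP = [f·L/D + ΣK]·(ρV²/2) = [0.02781·2050/0.109 + 8.51]·(792·0.2327²/2) = [523.1 + 8.51]·21.45 = 1.14e+04 Pa.

ΔP ≈ 11400 Pa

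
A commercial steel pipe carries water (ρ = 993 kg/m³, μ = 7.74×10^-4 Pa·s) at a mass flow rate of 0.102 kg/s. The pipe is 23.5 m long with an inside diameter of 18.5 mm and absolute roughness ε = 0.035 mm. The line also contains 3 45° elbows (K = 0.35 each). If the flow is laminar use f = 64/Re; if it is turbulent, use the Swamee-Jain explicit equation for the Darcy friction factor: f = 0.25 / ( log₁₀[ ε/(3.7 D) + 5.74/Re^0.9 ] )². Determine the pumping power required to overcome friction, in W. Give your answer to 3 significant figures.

P ≈ 0.337 W

A = πD²/4 = π(0.0185)²/4 = 0.0002688 m²; mean velocity V = ṁ/(ρA) = 0.102/(993 · 0.0002688) = 0.3821 m/s.
Reynolds number Re = ρVD/μ = 993 · 0.3821 · 0.0185 / 0.000774 = 9070.
Re > 4000 → turbulent. Relative roughness ε/D = 3.5e-05/0.0185 = 0.00189. Swamee-Jain: f = 0.25/(log₁₀[0.00189/3.7 + 5.74/9070^0.9])² = 0.25/(log₁₀[0.000511 + 0.00157])² = 0.25/(-2.681)² = 0.03479.
Total minor-loss coefficient ΣK = 3·0.35 = 1.05.
ΔP = [f·L/D + ΣK]·(ρV²/2) = [0.03479·23.5/0.0185 + 1.05]·(993·0.3821²/2) = [44.19 + 1.05]·72.5 = 3280 Pa.
Q = ṁ/ρ = 0.102/993 = 0.0001027 m³/s.
Pumping power P = QΔP = 0.0001027·3280 = 0.3369 W = 0.337 W.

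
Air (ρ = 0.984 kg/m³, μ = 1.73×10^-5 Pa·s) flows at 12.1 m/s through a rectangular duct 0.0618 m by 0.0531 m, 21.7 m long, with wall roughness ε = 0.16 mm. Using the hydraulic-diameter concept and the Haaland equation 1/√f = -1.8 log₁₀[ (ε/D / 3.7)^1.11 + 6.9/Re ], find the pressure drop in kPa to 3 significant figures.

ΔP ≈ 0.783 kPa

Hydraulic diameter D_h = 4A/P = 4·(0.0618·0.0531)/(2·(0.0618+0.0531)) = 0.01313/0.2298 = 0.05712 m.
Re = ρVD_h/μ = 0.984·12.1·0.05712/1.73e-05 = 3.931e+04.
ε/D_h = 0.00016/0.05712 = 0.0028; Haaland gives 1/√f = -1.8 log₁₀[0.000343+0.000176] = 5.913, so f = 0.0286.
ΔP = f(L/D_h)(ρV²/2) = 0.0286·21.7/0.05712·72.03 = 782.7 Pa.
ΔP = 0.783 kPa.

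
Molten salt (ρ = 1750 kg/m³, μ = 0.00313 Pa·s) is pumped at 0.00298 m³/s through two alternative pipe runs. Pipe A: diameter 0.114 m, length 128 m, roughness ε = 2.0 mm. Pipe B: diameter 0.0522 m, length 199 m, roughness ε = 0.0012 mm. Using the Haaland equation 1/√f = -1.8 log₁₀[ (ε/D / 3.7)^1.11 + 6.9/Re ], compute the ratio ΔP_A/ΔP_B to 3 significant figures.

Pipe A: V = Q/A = 0.00298/0.01021 = 0.292 m/s; Re = 1.861e+04; ε/D = 0.0175; Haaland → f = 0.04851; ΔP_A = f(L/D)(ρV²/2) = 4062 Pa.
Pipe B: V = Q/A = 0.00298/0.00214 = 1.392 m/s; Re = 4.064e+04; ε/D = 2.3e-05; Haaland → f = 0.02176; ΔP_B = f(L/D)(ρV²/2) = 1.408e+05 Pa.
ΔP_A/ΔP_B = 4062/1.408e+05 = 0.0289.

ΔP_A/ΔP_B ≈ 0.0289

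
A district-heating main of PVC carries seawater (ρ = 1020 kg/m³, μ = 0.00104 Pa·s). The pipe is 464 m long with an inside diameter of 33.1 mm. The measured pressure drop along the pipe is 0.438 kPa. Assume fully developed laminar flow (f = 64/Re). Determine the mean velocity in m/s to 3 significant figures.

For laminar flow, f = 64/Re with Re = ρVD/μ, so Darcy-Weisbach reduces to ΔP = 32μLV/D². Solving for V: V = ΔP·D²/(32μL) = 438·(0.0331)²/(32·0.00104·464) = 0.03108 m/s.
Check: Re = ρVD/μ = 1020·0.03108·0.0331/0.00104 = 1009 < 2300, so the laminar assumption holds.

V ≈ 0.0311 m/s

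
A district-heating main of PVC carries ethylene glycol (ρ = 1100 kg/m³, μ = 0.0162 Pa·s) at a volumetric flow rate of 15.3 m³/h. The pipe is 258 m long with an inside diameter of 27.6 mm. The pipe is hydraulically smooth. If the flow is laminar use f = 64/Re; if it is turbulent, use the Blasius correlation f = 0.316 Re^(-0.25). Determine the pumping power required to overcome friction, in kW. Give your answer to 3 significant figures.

P ≈ 32.4 kW

Q = 15.3 m³/h = 15.3/3600 = 0.00425 m³/s.
Cross-sectional area A = πD²/4 = π(0.0276)²/4 = 0.0005983 m²; mean velocity V = Q/A = 0.00425/0.0005983 = 7.104 m/s.
Reynolds number Re = ρVD/μ = 1100 · 7.104 · 0.0276 / 0.0162 = 1.331e+04.
Re > 4000 → turbulent. Smooth-pipe (Blasius): f = 0.316 Re^(-0.25) = 0.316/(1.331e+04)^0.25 = 0.02942.
Darcy-Weisbach: ΔP = f(L/D)(ρV²/2) = 0.02942·(258/0.0276)·(1100·7.104²/2) = 0.02942·9348·2.775e+04 = 7.632e+06 Pa.
Pumping power P = QΔP = 0.00425·7.632e+06 = 32440 W = 32.4 kW.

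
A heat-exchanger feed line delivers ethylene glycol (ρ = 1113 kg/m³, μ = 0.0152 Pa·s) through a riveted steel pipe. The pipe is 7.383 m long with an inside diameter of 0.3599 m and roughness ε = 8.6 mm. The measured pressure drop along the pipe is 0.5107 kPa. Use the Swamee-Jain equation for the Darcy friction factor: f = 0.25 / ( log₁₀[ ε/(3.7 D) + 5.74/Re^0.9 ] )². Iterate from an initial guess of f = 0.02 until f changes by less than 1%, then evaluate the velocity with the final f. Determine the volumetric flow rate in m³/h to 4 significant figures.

Q ≈ 332.7 m³/h

Rearranging Darcy-Weisbach: V = √(2·ΔP·D/(f·L·ρ)). With ε/D = 0.0086/0.3599 = 0.0239, iterate starting from f = 0.02:
  f = 0.02 → V = √(2·510.7·0.3599/(0.02·7.383·1113)) = 1.496 m/s; Re = ρVD/μ = 3.941e+04; f → 0.05346
  f = 0.05346 → V = 0.9148 m/s; Re = 2.411e+04; f → 0.05418
  f = 0.05418 → V = 0.9087 m/s; Re = 2.395e+04; f → 0.05419
Converged (Δf/f < 1%). With the final f = 0.05419: V = √(2·510.7·0.3599/(0.05419·7.383·1113)) = 0.9086 m/s.
Q = V·A = 0.9086·(π/4·0.3599²) = 0.09243 m³/s = 332.7 m³/h.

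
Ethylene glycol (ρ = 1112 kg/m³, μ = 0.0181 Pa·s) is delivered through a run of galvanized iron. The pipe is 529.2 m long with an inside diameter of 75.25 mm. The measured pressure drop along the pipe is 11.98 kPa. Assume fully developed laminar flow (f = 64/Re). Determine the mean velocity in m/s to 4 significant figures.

For laminar flow, f = 64/Re with Re = ρVD/μ, so Darcy-Weisbach reduces to ΔP = 32μLV/D². Solving for V: V = ΔP·D²/(32μL) = 1.198e+04·(0.07525)²/(32·0.0181·529.2) = 0.2213 m/s.
Check: Re = ρVD/μ = 1112·0.2213·0.07525/0.0181 = 1023 < 2300, so the laminar assumption holds.

V ≈ 0.2213 m/s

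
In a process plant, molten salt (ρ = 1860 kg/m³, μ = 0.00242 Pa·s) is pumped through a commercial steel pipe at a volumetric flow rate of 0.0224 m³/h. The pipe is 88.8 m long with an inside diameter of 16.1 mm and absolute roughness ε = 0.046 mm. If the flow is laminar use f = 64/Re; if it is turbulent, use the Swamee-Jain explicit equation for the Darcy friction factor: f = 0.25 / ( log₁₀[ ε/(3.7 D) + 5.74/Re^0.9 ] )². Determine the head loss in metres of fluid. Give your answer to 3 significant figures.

h_f ≈ 0.0444 m

Q = 0.0224 m³/h = 0.0224/3600 = 6.222e-06 m³/s.
Cross-sectional area A = πD²/4 = π(0.0161)²/4 = 0.0002036 m²; mean velocity V = Q/A = 6.222e-06/0.0002036 = 0.03056 m/s.
Reynolds number Re = ρVD/μ = 1860 · 0.03056 · 0.0161 / 0.00242 = 378.2.
Re < 2300 → laminar flow, so f = 64/Re = 64/378.2 = 0.1692 (the turbulent correlation is not needed).
Darcy-Weisbach: ΔP = f(L/D)(ρV²/2) = 0.1692·(88.8/0.0161)·(1860·0.03056²/2) = 0.1692·5516·0.8687 = 810.8 Pa.
Head loss h_f = ΔP/(ρg) = 810.8/(1860·9.81) = 0.0444 m.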